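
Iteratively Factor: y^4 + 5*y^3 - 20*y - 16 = (y + 4)*(y^3 + y^2 - 4*y - 4) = (y + 2)*(y + 4)*(y^2 - y - 2) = (y + 1)*(y + 2)*(y + 4)*(y - 2)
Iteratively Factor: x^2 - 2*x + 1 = (x - 1)*(x - 1)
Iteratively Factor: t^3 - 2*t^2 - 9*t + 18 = (t - 3)*(t^2 + t - 6) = (t - 3)*(t - 2)*(t + 3)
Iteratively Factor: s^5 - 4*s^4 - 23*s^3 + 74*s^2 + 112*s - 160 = (s - 5)*(s^4 + s^3 - 18*s^2 - 16*s + 32) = (s - 5)*(s + 2)*(s^3 - s^2 - 16*s + 16) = (s - 5)*(s - 4)*(s + 2)*(s^2 + 3*s - 4) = (s - 5)*(s - 4)*(s + 2)*(s + 4)*(s - 1)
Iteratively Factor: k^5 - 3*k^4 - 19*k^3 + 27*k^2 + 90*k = (k)*(k^4 - 3*k^3 - 19*k^2 + 27*k + 90) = k*(k - 5)*(k^3 + 2*k^2 - 9*k - 18) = k*(k - 5)*(k + 2)*(k^2 - 9) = k*(k - 5)*(k - 3)*(k + 2)*(k + 3)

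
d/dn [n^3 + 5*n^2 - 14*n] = 3*n^2 + 10*n - 14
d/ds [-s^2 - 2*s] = -2*s - 2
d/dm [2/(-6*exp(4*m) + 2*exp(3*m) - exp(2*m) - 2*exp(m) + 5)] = 4*(12*exp(3*m) - 3*exp(2*m) + exp(m) + 1)*exp(m)/(6*exp(4*m) - 2*exp(3*m) + exp(2*m) + 2*exp(m) - 5)^2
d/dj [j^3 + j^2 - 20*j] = 3*j^2 + 2*j - 20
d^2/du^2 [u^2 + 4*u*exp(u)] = 4*u*exp(u) + 8*exp(u) + 2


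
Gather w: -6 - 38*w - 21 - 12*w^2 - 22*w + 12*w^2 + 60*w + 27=0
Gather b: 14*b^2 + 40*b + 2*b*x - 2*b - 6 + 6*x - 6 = 14*b^2 + b*(2*x + 38) + 6*x - 12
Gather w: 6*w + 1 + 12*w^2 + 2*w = 12*w^2 + 8*w + 1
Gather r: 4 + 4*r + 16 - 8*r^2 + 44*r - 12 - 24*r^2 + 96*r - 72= -32*r^2 + 144*r - 64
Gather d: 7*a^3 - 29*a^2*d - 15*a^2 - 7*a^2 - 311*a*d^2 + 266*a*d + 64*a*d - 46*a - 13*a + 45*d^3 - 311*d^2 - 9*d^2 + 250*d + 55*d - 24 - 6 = 7*a^3 - 22*a^2 - 59*a + 45*d^3 + d^2*(-311*a - 320) + d*(-29*a^2 + 330*a + 305) - 30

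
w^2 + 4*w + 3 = (w + 1)*(w + 3)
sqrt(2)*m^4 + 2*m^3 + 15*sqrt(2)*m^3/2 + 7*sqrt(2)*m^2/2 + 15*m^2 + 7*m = m*(m + 7)*(m + sqrt(2))*(sqrt(2)*m + sqrt(2)/2)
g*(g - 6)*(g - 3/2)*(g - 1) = g^4 - 17*g^3/2 + 33*g^2/2 - 9*g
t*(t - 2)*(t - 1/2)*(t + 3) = t^4 + t^3/2 - 13*t^2/2 + 3*t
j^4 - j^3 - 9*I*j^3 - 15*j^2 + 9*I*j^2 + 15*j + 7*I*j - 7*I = (j - 1)*(j - 7*I)*(j - I)^2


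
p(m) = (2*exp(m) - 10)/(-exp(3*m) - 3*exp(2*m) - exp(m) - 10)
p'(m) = (2*exp(m) - 10)*(3*exp(3*m) + 6*exp(2*m) + exp(m))/(-exp(3*m) - 3*exp(2*m) - exp(m) - 10)^2 + 2*exp(m)/(-exp(3*m) - 3*exp(2*m) - exp(m) - 10) = 2*((exp(m) - 5)*(3*exp(2*m) + 6*exp(m) + 1) - exp(3*m) - 3*exp(2*m) - exp(m) - 10)*exp(m)/(exp(3*m) + 3*exp(2*m) + exp(m) + 10)^2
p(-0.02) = 0.54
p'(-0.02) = -0.48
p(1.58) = 0.00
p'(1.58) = -0.05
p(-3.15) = 0.99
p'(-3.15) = -0.01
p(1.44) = 0.01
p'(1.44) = -0.08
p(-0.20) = 0.63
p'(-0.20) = -0.43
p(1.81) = -0.01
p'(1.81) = -0.02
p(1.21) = 0.04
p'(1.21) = -0.16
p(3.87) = -0.00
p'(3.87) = 0.00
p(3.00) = 0.00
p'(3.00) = 0.00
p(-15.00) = 1.00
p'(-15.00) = 0.00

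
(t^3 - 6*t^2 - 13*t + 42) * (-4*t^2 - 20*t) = -4*t^5 + 4*t^4 + 172*t^3 + 92*t^2 - 840*t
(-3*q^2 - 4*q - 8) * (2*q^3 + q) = -6*q^5 - 8*q^4 - 19*q^3 - 4*q^2 - 8*q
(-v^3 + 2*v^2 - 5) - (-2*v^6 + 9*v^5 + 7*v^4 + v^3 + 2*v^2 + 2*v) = 2*v^6 - 9*v^5 - 7*v^4 - 2*v^3 - 2*v - 5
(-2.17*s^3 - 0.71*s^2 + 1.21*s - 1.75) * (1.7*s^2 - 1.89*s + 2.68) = -3.689*s^5 + 2.8943*s^4 - 2.4167*s^3 - 7.1647*s^2 + 6.5503*s - 4.69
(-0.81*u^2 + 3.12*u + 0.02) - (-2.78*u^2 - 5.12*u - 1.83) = 1.97*u^2 + 8.24*u + 1.85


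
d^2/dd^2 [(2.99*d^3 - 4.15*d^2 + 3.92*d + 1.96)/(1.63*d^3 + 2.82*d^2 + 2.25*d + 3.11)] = (-49.539938*d^6 - 3.30466200000004*d^5 + 80.0365859999999*d^4 + 502.760776*d^3 + 242.103282*d^2 - 17.755398*d - 149.673014)/(4.330747*d^9 + 22.477374*d^8 + 56.821311*d^7 + 109.268745*d^6 + 164.206881*d^5 + 185.460192*d^4 + 177.084894*d^3 + 129.059091*d^2 + 65.286675*d + 30.080231)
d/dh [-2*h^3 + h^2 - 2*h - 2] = -6*h^2 + 2*h - 2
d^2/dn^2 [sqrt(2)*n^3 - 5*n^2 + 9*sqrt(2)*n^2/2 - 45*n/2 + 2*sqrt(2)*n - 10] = 6*sqrt(2)*n - 10 + 9*sqrt(2)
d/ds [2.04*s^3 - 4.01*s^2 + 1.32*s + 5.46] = 6.12*s^2 - 8.02*s + 1.32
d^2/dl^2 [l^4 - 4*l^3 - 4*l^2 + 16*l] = 12*l^2 - 24*l - 8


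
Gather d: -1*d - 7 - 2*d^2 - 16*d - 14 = -2*d^2 - 17*d - 21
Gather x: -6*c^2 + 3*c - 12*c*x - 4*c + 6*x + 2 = -6*c^2 - c + x*(6 - 12*c) + 2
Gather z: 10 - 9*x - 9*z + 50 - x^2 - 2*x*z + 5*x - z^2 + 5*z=-x^2 - 4*x - z^2 + z*(-2*x - 4) + 60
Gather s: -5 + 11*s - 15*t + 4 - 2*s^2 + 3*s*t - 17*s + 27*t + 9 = -2*s^2 + s*(3*t - 6) + 12*t + 8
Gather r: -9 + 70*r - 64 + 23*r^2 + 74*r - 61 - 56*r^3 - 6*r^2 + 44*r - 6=-56*r^3 + 17*r^2 + 188*r - 140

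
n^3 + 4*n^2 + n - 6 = (n - 1)*(n + 2)*(n + 3)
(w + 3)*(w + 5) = w^2 + 8*w + 15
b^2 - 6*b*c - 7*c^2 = (b - 7*c)*(b + c)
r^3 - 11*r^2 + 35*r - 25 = (r - 5)^2*(r - 1)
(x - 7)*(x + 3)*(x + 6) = x^3 + 2*x^2 - 45*x - 126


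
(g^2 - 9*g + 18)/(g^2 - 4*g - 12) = (g - 3)/(g + 2)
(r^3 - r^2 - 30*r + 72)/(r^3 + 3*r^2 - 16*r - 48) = (r^2 + 3*r - 18)/(r^2 + 7*r + 12)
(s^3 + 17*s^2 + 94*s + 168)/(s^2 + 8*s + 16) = (s^2 + 13*s + 42)/(s + 4)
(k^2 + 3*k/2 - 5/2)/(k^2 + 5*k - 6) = (k + 5/2)/(k + 6)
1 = 1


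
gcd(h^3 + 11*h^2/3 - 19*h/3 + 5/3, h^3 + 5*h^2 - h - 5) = h^2 + 4*h - 5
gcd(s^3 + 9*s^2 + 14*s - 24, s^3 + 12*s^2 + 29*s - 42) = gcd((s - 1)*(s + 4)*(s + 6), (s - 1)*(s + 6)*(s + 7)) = s^2 + 5*s - 6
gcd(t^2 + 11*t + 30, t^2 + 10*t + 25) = t + 5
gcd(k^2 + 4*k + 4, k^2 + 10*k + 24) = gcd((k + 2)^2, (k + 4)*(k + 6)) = 1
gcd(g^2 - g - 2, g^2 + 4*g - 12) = g - 2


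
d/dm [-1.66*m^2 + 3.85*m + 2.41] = 3.85 - 3.32*m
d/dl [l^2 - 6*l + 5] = 2*l - 6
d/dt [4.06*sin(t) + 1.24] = 4.06*cos(t)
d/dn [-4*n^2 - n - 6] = -8*n - 1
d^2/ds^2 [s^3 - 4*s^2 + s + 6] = 6*s - 8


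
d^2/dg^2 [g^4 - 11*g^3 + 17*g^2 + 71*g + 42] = 12*g^2 - 66*g + 34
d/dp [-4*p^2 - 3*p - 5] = -8*p - 3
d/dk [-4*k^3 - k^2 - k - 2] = -12*k^2 - 2*k - 1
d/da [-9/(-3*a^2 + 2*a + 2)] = 18*(1 - 3*a)/(-3*a^2 + 2*a + 2)^2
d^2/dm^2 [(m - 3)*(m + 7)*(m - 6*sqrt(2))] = 6*m - 12*sqrt(2) + 8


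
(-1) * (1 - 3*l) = 3*l - 1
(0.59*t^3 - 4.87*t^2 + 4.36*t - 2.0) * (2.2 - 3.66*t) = -2.1594*t^4 + 19.1222*t^3 - 26.6716*t^2 + 16.912*t - 4.4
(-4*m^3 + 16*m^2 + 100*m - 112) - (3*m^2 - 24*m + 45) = -4*m^3 + 13*m^2 + 124*m - 157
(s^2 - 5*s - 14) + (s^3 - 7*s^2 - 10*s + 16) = s^3 - 6*s^2 - 15*s + 2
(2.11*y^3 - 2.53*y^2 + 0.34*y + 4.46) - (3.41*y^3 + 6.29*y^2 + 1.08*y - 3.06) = -1.3*y^3 - 8.82*y^2 - 0.74*y + 7.52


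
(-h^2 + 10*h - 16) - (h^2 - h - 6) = -2*h^2 + 11*h - 10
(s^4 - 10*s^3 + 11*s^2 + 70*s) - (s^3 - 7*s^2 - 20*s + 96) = s^4 - 11*s^3 + 18*s^2 + 90*s - 96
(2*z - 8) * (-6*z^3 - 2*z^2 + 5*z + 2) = -12*z^4 + 44*z^3 + 26*z^2 - 36*z - 16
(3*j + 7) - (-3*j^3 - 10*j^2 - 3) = 3*j^3 + 10*j^2 + 3*j + 10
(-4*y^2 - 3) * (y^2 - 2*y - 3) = -4*y^4 + 8*y^3 + 9*y^2 + 6*y + 9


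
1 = 1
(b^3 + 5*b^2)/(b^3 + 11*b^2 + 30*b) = b/(b + 6)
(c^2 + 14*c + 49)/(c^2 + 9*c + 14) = (c + 7)/(c + 2)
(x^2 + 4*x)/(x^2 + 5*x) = (x + 4)/(x + 5)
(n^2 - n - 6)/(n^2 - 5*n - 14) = (n - 3)/(n - 7)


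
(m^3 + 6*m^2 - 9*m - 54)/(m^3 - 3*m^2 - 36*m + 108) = (m + 3)/(m - 6)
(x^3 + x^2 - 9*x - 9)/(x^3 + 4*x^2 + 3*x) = (x - 3)/x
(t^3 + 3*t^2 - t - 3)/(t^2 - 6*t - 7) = (t^2 + 2*t - 3)/(t - 7)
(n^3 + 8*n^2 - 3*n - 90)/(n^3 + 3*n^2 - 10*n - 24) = (n^2 + 11*n + 30)/(n^2 + 6*n + 8)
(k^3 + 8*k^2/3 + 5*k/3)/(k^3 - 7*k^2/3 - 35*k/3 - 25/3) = k/(k - 5)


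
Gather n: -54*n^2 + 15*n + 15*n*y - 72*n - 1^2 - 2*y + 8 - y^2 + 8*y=-54*n^2 + n*(15*y - 57) - y^2 + 6*y + 7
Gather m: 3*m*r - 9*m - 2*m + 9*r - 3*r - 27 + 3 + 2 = m*(3*r - 11) + 6*r - 22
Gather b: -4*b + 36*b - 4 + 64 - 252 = 32*b - 192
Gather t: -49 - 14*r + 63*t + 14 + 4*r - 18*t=-10*r + 45*t - 35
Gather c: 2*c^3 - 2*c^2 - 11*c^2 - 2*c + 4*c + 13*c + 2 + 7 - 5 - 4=2*c^3 - 13*c^2 + 15*c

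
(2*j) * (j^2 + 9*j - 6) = 2*j^3 + 18*j^2 - 12*j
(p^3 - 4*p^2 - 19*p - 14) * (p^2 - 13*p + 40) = p^5 - 17*p^4 + 73*p^3 + 73*p^2 - 578*p - 560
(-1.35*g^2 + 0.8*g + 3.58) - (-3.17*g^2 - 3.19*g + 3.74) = 1.82*g^2 + 3.99*g - 0.16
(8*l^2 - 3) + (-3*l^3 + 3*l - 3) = -3*l^3 + 8*l^2 + 3*l - 6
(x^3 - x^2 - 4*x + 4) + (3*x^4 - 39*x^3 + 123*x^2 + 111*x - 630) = 3*x^4 - 38*x^3 + 122*x^2 + 107*x - 626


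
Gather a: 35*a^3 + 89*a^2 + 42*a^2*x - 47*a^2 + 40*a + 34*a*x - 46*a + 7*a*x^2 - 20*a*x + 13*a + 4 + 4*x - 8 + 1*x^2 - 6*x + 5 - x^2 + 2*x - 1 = 35*a^3 + a^2*(42*x + 42) + a*(7*x^2 + 14*x + 7)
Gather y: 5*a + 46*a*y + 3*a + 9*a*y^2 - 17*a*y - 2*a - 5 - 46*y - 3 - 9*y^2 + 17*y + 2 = 6*a + y^2*(9*a - 9) + y*(29*a - 29) - 6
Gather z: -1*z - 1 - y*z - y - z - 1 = -y + z*(-y - 2) - 2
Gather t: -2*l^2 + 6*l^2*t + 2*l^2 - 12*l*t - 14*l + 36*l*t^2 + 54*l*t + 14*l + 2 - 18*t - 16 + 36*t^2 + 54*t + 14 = t^2*(36*l + 36) + t*(6*l^2 + 42*l + 36)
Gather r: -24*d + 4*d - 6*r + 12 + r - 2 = -20*d - 5*r + 10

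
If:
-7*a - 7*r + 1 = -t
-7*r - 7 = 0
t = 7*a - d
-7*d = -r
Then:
No Solution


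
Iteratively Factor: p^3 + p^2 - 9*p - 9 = (p - 3)*(p^2 + 4*p + 3) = (p - 3)*(p + 3)*(p + 1)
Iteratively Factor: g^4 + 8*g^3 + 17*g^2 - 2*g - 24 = (g + 2)*(g^3 + 6*g^2 + 5*g - 12) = (g - 1)*(g + 2)*(g^2 + 7*g + 12) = (g - 1)*(g + 2)*(g + 4)*(g + 3)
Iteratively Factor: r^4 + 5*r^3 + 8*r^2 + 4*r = (r)*(r^3 + 5*r^2 + 8*r + 4) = r*(r + 1)*(r^2 + 4*r + 4) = r*(r + 1)*(r + 2)*(r + 2)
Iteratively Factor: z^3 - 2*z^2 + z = (z - 1)*(z^2 - z) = (z - 1)^2*(z)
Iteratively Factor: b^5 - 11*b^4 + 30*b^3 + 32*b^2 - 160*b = (b - 5)*(b^4 - 6*b^3 + 32*b) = (b - 5)*(b + 2)*(b^3 - 8*b^2 + 16*b) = (b - 5)*(b - 4)*(b + 2)*(b^2 - 4*b) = (b - 5)*(b - 4)^2*(b + 2)*(b)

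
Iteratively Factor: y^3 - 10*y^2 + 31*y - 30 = (y - 3)*(y^2 - 7*y + 10) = (y - 3)*(y - 2)*(y - 5)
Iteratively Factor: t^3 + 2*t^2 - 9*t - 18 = (t - 3)*(t^2 + 5*t + 6) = (t - 3)*(t + 2)*(t + 3)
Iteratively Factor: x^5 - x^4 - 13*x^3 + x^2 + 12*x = (x + 1)*(x^4 - 2*x^3 - 11*x^2 + 12*x) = (x + 1)*(x + 3)*(x^3 - 5*x^2 + 4*x) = x*(x + 1)*(x + 3)*(x^2 - 5*x + 4) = x*(x - 1)*(x + 1)*(x + 3)*(x - 4)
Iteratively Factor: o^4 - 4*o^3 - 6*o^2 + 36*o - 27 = (o - 1)*(o^3 - 3*o^2 - 9*o + 27) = (o - 3)*(o - 1)*(o^2 - 9) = (o - 3)^2*(o - 1)*(o + 3)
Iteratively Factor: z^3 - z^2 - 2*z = (z)*(z^2 - z - 2) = z*(z + 1)*(z - 2)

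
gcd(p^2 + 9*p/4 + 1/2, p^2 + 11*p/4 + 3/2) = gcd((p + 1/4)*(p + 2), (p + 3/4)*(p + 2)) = p + 2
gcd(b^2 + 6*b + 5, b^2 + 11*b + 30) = b + 5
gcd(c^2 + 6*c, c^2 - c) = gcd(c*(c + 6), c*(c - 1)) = c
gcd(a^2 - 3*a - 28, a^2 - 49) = a - 7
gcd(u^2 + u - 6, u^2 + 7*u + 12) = u + 3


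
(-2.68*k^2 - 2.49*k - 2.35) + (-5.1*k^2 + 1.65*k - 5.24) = -7.78*k^2 - 0.84*k - 7.59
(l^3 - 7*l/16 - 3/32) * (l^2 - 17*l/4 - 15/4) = l^5 - 17*l^4/4 - 67*l^3/16 + 113*l^2/64 + 261*l/128 + 45/128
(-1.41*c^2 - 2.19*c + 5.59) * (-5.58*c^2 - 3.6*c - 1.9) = 7.8678*c^4 + 17.2962*c^3 - 20.6292*c^2 - 15.963*c - 10.621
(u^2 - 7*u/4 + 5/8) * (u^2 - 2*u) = u^4 - 15*u^3/4 + 33*u^2/8 - 5*u/4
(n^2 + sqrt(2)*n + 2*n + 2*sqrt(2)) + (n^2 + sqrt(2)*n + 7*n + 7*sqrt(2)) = 2*n^2 + 2*sqrt(2)*n + 9*n + 9*sqrt(2)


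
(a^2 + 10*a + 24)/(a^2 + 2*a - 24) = (a + 4)/(a - 4)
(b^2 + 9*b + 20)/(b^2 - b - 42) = (b^2 + 9*b + 20)/(b^2 - b - 42)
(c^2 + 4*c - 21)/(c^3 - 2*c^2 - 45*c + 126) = 1/(c - 6)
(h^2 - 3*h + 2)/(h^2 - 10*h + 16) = (h - 1)/(h - 8)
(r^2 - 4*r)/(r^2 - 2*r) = (r - 4)/(r - 2)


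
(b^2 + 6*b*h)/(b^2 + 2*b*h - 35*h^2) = b*(b + 6*h)/(b^2 + 2*b*h - 35*h^2)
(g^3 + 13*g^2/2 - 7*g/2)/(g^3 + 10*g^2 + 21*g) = (g - 1/2)/(g + 3)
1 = 1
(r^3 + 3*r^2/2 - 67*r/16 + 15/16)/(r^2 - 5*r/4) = r + 11/4 - 3/(4*r)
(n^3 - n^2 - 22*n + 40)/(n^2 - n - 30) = (n^2 - 6*n + 8)/(n - 6)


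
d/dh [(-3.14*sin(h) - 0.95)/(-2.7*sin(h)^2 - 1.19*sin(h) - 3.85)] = (-8.478*sin(h)^2 - 5.13*sin(h) + 10.9585)*cos(h)/(7.29*sin(h)^4 + 6.426*sin(h)^3 + 22.2061*sin(h)^2 + 9.163*sin(h) + 14.8225)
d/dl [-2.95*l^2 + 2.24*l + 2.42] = 2.24 - 5.9*l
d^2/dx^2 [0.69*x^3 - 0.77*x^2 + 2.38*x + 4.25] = 4.14*x - 1.54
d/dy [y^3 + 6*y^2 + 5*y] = 3*y^2 + 12*y + 5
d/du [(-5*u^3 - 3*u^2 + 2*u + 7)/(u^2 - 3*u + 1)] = (-5*u^4 + 30*u^3 - 8*u^2 - 20*u + 23)/(u^4 - 6*u^3 + 11*u^2 - 6*u + 1)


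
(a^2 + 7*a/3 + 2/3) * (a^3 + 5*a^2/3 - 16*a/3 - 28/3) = a^5 + 4*a^4 - 7*a^3/9 - 62*a^2/3 - 76*a/3 - 56/9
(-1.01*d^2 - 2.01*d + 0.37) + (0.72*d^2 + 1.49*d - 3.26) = -0.29*d^2 - 0.52*d - 2.89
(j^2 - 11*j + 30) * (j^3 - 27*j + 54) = j^5 - 11*j^4 + 3*j^3 + 351*j^2 - 1404*j + 1620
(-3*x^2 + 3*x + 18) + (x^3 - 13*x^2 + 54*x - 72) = x^3 - 16*x^2 + 57*x - 54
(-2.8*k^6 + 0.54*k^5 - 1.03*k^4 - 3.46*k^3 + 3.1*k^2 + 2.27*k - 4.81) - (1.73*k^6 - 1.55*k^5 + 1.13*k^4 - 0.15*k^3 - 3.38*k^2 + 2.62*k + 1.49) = -4.53*k^6 + 2.09*k^5 - 2.16*k^4 - 3.31*k^3 + 6.48*k^2 - 0.35*k - 6.3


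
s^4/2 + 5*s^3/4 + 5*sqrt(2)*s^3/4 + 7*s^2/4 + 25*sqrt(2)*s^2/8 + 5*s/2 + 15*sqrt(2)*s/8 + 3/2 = (s/2 + sqrt(2))*(s + 1)*(s + 3/2)*(s + sqrt(2)/2)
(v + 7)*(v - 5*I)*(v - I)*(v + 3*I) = v^4 + 7*v^3 - 3*I*v^3 + 13*v^2 - 21*I*v^2 + 91*v - 15*I*v - 105*I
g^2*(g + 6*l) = g^3 + 6*g^2*l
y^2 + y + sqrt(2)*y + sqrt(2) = (y + 1)*(y + sqrt(2))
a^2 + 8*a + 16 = (a + 4)^2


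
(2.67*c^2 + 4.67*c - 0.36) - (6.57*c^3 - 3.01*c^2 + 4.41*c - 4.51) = -6.57*c^3 + 5.68*c^2 + 0.26*c + 4.15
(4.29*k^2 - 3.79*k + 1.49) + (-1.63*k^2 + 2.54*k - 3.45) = 2.66*k^2 - 1.25*k - 1.96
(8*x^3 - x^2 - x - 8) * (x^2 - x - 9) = 8*x^5 - 9*x^4 - 72*x^3 + 2*x^2 + 17*x + 72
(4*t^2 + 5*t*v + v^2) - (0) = 4*t^2 + 5*t*v + v^2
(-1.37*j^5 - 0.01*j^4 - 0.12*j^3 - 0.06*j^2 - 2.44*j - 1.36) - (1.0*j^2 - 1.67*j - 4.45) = -1.37*j^5 - 0.01*j^4 - 0.12*j^3 - 1.06*j^2 - 0.77*j + 3.09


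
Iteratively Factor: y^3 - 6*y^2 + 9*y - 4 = (y - 4)*(y^2 - 2*y + 1) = (y - 4)*(y - 1)*(y - 1)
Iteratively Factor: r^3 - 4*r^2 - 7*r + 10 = (r + 2)*(r^2 - 6*r + 5) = (r - 5)*(r + 2)*(r - 1)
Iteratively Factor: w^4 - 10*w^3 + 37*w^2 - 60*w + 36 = (w - 3)*(w^3 - 7*w^2 + 16*w - 12) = (w - 3)*(w - 2)*(w^2 - 5*w + 6) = (w - 3)^2*(w - 2)*(w - 2)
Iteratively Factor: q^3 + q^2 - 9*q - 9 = (q - 3)*(q^2 + 4*q + 3) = (q - 3)*(q + 3)*(q + 1)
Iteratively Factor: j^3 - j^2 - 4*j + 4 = (j + 2)*(j^2 - 3*j + 2) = (j - 1)*(j + 2)*(j - 2)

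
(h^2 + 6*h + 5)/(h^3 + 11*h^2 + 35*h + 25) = 1/(h + 5)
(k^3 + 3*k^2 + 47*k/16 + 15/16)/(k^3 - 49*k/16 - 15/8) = (k + 1)/(k - 2)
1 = 1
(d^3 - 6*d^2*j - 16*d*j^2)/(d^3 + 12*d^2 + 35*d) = (d^2 - 6*d*j - 16*j^2)/(d^2 + 12*d + 35)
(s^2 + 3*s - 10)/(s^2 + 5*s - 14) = (s + 5)/(s + 7)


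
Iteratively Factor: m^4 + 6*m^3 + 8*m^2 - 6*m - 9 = (m + 3)*(m^3 + 3*m^2 - m - 3) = (m + 3)^2*(m^2 - 1) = (m + 1)*(m + 3)^2*(m - 1)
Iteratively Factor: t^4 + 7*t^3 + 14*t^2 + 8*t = (t)*(t^3 + 7*t^2 + 14*t + 8) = t*(t + 1)*(t^2 + 6*t + 8) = t*(t + 1)*(t + 4)*(t + 2)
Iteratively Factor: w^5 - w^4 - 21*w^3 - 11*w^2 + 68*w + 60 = (w - 5)*(w^4 + 4*w^3 - w^2 - 16*w - 12) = (w - 5)*(w + 3)*(w^3 + w^2 - 4*w - 4) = (w - 5)*(w - 2)*(w + 3)*(w^2 + 3*w + 2) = (w - 5)*(w - 2)*(w + 1)*(w + 3)*(w + 2)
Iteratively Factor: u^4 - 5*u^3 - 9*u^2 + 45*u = (u - 5)*(u^3 - 9*u) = (u - 5)*(u - 3)*(u^2 + 3*u) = (u - 5)*(u - 3)*(u + 3)*(u)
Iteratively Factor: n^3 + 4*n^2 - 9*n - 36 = (n + 3)*(n^2 + n - 12) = (n + 3)*(n + 4)*(n - 3)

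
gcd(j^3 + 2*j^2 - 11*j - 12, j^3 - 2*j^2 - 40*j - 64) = j + 4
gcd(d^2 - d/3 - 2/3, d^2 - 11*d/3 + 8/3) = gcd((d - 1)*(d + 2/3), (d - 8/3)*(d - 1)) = d - 1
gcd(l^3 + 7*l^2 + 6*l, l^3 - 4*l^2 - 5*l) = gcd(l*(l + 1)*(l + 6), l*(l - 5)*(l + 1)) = l^2 + l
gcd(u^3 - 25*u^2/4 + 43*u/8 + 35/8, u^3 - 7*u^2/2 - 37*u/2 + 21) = 1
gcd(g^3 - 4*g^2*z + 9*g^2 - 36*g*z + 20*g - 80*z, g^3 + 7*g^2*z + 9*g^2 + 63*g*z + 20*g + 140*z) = g^2 + 9*g + 20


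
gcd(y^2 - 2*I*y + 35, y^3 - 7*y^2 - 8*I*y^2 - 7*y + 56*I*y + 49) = y - 7*I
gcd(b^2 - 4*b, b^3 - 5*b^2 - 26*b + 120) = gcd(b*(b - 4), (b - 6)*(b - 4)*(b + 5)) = b - 4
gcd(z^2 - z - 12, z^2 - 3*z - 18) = z + 3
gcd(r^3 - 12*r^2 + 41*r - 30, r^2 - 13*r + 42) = r - 6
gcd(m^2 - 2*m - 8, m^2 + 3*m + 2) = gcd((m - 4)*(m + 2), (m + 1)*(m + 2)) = m + 2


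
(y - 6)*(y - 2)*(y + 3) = y^3 - 5*y^2 - 12*y + 36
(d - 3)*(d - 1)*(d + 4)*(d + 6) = d^4 + 6*d^3 - 13*d^2 - 66*d + 72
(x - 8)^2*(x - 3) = x^3 - 19*x^2 + 112*x - 192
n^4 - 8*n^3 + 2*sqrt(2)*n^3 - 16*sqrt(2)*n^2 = n^2*(n - 8)*(n + 2*sqrt(2))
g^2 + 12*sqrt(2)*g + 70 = (g + 5*sqrt(2))*(g + 7*sqrt(2))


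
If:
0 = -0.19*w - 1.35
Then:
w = -7.11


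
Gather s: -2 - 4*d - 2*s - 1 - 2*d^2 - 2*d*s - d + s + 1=-2*d^2 - 5*d + s*(-2*d - 1) - 2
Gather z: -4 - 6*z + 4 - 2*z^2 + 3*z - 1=-2*z^2 - 3*z - 1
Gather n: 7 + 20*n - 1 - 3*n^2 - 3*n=-3*n^2 + 17*n + 6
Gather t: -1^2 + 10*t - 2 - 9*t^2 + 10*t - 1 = -9*t^2 + 20*t - 4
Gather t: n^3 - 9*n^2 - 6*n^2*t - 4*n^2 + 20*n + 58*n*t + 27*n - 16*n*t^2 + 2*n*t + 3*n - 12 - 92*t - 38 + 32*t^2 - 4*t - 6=n^3 - 13*n^2 + 50*n + t^2*(32 - 16*n) + t*(-6*n^2 + 60*n - 96) - 56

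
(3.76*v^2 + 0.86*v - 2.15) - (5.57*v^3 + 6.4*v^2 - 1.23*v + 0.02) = -5.57*v^3 - 2.64*v^2 + 2.09*v - 2.17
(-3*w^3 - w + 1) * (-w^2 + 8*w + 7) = 3*w^5 - 24*w^4 - 20*w^3 - 9*w^2 + w + 7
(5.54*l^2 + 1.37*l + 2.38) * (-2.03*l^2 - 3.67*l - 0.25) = -11.2462*l^4 - 23.1129*l^3 - 11.2443*l^2 - 9.0771*l - 0.595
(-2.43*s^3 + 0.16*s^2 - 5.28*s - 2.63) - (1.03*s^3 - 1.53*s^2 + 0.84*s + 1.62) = -3.46*s^3 + 1.69*s^2 - 6.12*s - 4.25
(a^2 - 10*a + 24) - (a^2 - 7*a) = 24 - 3*a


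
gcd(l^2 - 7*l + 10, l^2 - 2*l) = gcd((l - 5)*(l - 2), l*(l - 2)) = l - 2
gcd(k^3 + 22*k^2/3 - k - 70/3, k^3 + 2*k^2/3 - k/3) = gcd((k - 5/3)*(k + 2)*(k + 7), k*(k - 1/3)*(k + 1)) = 1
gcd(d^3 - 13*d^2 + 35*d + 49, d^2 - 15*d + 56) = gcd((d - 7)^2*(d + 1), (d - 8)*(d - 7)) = d - 7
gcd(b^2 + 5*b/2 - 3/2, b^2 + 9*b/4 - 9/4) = b + 3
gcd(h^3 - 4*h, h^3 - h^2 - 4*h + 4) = h^2 - 4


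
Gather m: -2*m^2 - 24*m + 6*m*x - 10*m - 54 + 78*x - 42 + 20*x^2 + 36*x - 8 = -2*m^2 + m*(6*x - 34) + 20*x^2 + 114*x - 104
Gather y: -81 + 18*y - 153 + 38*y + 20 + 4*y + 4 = 60*y - 210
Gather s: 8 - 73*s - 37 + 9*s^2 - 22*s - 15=9*s^2 - 95*s - 44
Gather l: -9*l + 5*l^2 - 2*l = 5*l^2 - 11*l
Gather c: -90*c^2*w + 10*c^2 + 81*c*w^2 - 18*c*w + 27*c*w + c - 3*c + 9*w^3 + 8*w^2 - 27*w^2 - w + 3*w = c^2*(10 - 90*w) + c*(81*w^2 + 9*w - 2) + 9*w^3 - 19*w^2 + 2*w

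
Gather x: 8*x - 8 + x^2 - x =x^2 + 7*x - 8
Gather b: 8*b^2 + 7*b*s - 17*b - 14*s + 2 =8*b^2 + b*(7*s - 17) - 14*s + 2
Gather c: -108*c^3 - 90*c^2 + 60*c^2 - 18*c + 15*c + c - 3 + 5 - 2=-108*c^3 - 30*c^2 - 2*c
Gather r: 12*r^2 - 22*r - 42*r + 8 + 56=12*r^2 - 64*r + 64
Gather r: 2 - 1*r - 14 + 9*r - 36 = 8*r - 48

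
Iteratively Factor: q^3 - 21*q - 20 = (q + 1)*(q^2 - q - 20) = (q - 5)*(q + 1)*(q + 4)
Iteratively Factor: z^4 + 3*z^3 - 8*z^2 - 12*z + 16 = (z - 1)*(z^3 + 4*z^2 - 4*z - 16) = (z - 1)*(z + 2)*(z^2 + 2*z - 8) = (z - 1)*(z + 2)*(z + 4)*(z - 2)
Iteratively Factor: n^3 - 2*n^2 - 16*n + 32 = (n + 4)*(n^2 - 6*n + 8) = (n - 2)*(n + 4)*(n - 4)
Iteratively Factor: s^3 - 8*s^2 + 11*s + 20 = (s - 4)*(s^2 - 4*s - 5) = (s - 5)*(s - 4)*(s + 1)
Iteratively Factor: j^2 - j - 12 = (j + 3)*(j - 4)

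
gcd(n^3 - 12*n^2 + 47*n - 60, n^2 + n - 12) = n - 3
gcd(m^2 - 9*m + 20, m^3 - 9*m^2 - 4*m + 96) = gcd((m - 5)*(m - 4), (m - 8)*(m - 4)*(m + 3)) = m - 4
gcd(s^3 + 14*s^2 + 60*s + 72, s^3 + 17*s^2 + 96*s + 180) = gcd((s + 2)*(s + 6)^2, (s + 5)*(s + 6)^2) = s^2 + 12*s + 36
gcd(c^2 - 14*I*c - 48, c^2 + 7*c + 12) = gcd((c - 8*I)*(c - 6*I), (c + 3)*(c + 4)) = 1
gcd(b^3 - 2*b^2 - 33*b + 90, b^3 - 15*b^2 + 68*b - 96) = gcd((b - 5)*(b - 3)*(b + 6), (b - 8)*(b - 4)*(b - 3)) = b - 3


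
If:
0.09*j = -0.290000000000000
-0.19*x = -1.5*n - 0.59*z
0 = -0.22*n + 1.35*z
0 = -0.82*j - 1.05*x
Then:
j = -3.22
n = 0.30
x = 2.52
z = 0.05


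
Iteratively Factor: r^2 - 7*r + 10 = (r - 2)*(r - 5)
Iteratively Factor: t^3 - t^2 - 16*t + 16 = (t + 4)*(t^2 - 5*t + 4) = (t - 1)*(t + 4)*(t - 4)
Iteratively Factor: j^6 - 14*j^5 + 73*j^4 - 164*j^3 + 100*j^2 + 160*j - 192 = (j - 2)*(j^5 - 12*j^4 + 49*j^3 - 66*j^2 - 32*j + 96) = (j - 2)^2*(j^4 - 10*j^3 + 29*j^2 - 8*j - 48) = (j - 2)^2*(j + 1)*(j^3 - 11*j^2 + 40*j - 48) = (j - 3)*(j - 2)^2*(j + 1)*(j^2 - 8*j + 16) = (j - 4)*(j - 3)*(j - 2)^2*(j + 1)*(j - 4)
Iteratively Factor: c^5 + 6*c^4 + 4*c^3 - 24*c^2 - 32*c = (c + 2)*(c^4 + 4*c^3 - 4*c^2 - 16*c) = (c + 2)^2*(c^3 + 2*c^2 - 8*c) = c*(c + 2)^2*(c^2 + 2*c - 8) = c*(c - 2)*(c + 2)^2*(c + 4)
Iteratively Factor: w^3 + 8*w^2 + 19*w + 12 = (w + 3)*(w^2 + 5*w + 4) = (w + 3)*(w + 4)*(w + 1)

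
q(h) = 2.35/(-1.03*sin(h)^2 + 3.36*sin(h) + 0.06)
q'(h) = 2.35*(2.06*sin(h)*cos(h) - 3.36*cos(h))/(-1.03*sin(h)^2 + 3.36*sin(h) + 0.06)^2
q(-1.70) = -0.55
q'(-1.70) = 0.09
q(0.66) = 1.36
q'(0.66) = -1.30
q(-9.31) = -6.95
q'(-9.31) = 73.34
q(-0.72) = -0.90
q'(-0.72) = -1.23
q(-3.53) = 1.98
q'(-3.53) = 4.00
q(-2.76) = -1.76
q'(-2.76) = 5.06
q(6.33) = 10.93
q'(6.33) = -165.76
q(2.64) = 1.63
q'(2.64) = 2.36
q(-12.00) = 1.50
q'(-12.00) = -1.82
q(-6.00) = 2.56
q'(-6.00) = -7.45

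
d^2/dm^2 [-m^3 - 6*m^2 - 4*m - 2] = -6*m - 12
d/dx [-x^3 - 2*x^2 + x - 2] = -3*x^2 - 4*x + 1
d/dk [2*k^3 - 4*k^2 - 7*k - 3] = 6*k^2 - 8*k - 7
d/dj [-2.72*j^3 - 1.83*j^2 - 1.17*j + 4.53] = -8.16*j^2 - 3.66*j - 1.17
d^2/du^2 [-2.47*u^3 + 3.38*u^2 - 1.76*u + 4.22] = 6.76 - 14.82*u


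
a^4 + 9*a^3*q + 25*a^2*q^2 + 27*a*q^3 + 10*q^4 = (a + q)^2*(a + 2*q)*(a + 5*q)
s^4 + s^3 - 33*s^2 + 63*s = s*(s - 3)^2*(s + 7)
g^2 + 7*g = g*(g + 7)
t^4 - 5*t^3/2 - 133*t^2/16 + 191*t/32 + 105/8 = (t - 4)*(t - 3/2)*(t + 5/4)*(t + 7/4)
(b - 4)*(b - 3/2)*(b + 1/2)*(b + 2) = b^4 - 3*b^3 - 27*b^2/4 + 19*b/2 + 6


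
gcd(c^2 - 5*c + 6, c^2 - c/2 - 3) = c - 2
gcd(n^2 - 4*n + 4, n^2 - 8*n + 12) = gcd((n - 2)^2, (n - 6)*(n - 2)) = n - 2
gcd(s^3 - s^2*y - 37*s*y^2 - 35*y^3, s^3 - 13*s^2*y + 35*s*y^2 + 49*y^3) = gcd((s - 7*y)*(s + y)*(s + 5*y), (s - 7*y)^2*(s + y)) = -s^2 + 6*s*y + 7*y^2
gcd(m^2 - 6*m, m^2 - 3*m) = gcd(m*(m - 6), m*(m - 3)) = m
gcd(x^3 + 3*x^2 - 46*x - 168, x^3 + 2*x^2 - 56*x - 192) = x^2 + 10*x + 24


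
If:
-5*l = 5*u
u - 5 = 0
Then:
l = -5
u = 5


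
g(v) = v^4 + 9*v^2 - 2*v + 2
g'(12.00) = 7126.00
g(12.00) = 22010.00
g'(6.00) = 970.00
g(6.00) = 1610.00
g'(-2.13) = -78.99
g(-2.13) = 67.68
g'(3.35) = 208.68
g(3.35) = 222.25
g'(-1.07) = -26.16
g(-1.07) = 15.75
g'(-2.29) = -91.26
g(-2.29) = 81.28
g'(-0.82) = -18.97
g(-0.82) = 10.14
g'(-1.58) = -46.22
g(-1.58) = 33.86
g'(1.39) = 33.76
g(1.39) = 20.34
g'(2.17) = 77.93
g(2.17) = 62.21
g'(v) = 4*v^3 + 18*v - 2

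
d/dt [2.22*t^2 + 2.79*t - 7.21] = 4.44*t + 2.79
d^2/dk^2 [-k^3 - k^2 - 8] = -6*k - 2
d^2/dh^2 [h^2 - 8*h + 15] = 2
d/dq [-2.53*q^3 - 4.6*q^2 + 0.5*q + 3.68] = -7.59*q^2 - 9.2*q + 0.5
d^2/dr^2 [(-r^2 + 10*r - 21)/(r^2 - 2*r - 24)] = 2*(8*r^3 - 135*r^2 + 846*r - 1644)/(r^6 - 6*r^5 - 60*r^4 + 280*r^3 + 1440*r^2 - 3456*r - 13824)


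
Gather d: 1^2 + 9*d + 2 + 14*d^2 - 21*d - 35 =14*d^2 - 12*d - 32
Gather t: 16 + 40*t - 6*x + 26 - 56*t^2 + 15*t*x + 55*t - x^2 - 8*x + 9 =-56*t^2 + t*(15*x + 95) - x^2 - 14*x + 51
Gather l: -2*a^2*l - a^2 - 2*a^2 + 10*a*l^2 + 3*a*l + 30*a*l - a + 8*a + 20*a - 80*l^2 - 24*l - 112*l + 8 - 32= -3*a^2 + 27*a + l^2*(10*a - 80) + l*(-2*a^2 + 33*a - 136) - 24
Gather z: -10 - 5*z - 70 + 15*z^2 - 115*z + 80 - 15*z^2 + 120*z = 0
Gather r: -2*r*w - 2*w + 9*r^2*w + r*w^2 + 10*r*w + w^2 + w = 9*r^2*w + r*(w^2 + 8*w) + w^2 - w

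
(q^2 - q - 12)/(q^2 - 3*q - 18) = (q - 4)/(q - 6)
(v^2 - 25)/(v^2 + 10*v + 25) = (v - 5)/(v + 5)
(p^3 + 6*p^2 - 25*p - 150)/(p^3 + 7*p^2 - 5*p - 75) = (p^2 + p - 30)/(p^2 + 2*p - 15)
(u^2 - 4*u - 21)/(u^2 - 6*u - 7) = (u + 3)/(u + 1)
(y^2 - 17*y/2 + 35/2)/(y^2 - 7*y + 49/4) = 2*(y - 5)/(2*y - 7)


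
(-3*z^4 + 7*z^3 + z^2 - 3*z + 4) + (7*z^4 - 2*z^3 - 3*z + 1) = 4*z^4 + 5*z^3 + z^2 - 6*z + 5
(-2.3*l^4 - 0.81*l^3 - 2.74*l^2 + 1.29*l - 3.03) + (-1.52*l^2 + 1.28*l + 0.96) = -2.3*l^4 - 0.81*l^3 - 4.26*l^2 + 2.57*l - 2.07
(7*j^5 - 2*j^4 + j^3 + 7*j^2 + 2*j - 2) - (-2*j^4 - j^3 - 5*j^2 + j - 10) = 7*j^5 + 2*j^3 + 12*j^2 + j + 8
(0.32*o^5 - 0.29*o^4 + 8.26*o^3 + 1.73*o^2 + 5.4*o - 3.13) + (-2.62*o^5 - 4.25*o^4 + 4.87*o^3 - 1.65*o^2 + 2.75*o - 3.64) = -2.3*o^5 - 4.54*o^4 + 13.13*o^3 + 0.0800000000000001*o^2 + 8.15*o - 6.77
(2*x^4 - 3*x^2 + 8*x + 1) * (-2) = -4*x^4 + 6*x^2 - 16*x - 2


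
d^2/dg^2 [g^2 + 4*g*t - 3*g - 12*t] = 2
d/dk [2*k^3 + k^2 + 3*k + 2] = 6*k^2 + 2*k + 3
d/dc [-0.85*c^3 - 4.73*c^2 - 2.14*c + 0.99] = -2.55*c^2 - 9.46*c - 2.14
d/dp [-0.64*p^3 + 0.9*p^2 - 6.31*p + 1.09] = -1.92*p^2 + 1.8*p - 6.31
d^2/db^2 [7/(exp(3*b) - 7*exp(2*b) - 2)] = 7*((28 - 9*exp(b))*(-exp(3*b) + 7*exp(2*b) + 2) - 2*(3*exp(b) - 14)^2*exp(2*b))*exp(2*b)/(-exp(3*b) + 7*exp(2*b) + 2)^3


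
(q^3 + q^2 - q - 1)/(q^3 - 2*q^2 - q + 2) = (q + 1)/(q - 2)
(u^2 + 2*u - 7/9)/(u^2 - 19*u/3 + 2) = (u + 7/3)/(u - 6)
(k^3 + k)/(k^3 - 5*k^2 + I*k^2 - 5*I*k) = (k - I)/(k - 5)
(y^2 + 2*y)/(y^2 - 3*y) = (y + 2)/(y - 3)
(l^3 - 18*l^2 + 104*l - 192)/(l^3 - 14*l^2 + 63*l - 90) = (l^2 - 12*l + 32)/(l^2 - 8*l + 15)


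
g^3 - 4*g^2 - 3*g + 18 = (g - 3)^2*(g + 2)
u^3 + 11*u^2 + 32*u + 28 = (u + 2)^2*(u + 7)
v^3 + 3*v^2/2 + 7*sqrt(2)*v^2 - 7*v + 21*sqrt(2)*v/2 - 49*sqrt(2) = (v - 2)*(v + 7/2)*(v + 7*sqrt(2))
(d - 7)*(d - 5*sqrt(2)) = d^2 - 5*sqrt(2)*d - 7*d + 35*sqrt(2)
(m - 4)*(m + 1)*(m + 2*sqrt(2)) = m^3 - 3*m^2 + 2*sqrt(2)*m^2 - 6*sqrt(2)*m - 4*m - 8*sqrt(2)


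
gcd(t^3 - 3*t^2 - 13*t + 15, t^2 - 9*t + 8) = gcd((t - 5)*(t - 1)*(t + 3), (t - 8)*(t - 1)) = t - 1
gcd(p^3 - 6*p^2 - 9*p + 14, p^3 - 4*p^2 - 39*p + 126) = p - 7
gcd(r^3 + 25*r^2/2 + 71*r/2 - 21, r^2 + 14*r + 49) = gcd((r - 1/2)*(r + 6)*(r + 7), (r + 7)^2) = r + 7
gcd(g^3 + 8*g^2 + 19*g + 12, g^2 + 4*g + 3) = g^2 + 4*g + 3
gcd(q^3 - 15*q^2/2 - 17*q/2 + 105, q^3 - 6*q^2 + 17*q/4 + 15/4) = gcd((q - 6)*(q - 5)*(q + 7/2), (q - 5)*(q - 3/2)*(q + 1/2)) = q - 5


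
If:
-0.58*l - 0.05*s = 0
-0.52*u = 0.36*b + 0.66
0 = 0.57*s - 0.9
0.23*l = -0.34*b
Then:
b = 0.09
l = -0.14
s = 1.58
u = -1.33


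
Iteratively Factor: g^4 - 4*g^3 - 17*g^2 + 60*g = (g - 5)*(g^3 + g^2 - 12*g) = g*(g - 5)*(g^2 + g - 12) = g*(g - 5)*(g + 4)*(g - 3)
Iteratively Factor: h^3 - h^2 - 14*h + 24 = (h - 2)*(h^2 + h - 12) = (h - 3)*(h - 2)*(h + 4)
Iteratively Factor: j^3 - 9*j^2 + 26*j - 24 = (j - 3)*(j^2 - 6*j + 8) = (j - 3)*(j - 2)*(j - 4)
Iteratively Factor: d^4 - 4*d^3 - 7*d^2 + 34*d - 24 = (d + 3)*(d^3 - 7*d^2 + 14*d - 8) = (d - 4)*(d + 3)*(d^2 - 3*d + 2) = (d - 4)*(d - 2)*(d + 3)*(d - 1)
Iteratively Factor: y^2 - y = (y)*(y - 1)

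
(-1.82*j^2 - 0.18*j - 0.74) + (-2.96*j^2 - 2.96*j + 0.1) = -4.78*j^2 - 3.14*j - 0.64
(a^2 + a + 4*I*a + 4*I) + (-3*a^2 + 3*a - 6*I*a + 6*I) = -2*a^2 + 4*a - 2*I*a + 10*I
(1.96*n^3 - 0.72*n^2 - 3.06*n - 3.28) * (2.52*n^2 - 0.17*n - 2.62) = 4.9392*n^5 - 2.1476*n^4 - 12.724*n^3 - 5.859*n^2 + 8.5748*n + 8.5936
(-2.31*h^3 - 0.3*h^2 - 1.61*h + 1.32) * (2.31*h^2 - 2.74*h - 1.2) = -5.3361*h^5 + 5.6364*h^4 - 0.125100000000001*h^3 + 7.8206*h^2 - 1.6848*h - 1.584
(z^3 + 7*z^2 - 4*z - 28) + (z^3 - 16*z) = 2*z^3 + 7*z^2 - 20*z - 28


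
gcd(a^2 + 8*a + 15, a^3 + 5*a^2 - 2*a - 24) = a + 3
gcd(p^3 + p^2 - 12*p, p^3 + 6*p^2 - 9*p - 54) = p - 3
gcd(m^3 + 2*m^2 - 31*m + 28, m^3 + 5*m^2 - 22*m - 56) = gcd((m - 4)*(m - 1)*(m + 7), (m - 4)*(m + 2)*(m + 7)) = m^2 + 3*m - 28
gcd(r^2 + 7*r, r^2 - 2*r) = r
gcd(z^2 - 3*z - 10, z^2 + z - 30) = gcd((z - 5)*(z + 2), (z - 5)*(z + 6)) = z - 5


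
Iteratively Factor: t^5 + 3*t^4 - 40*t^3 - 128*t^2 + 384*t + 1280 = (t + 4)*(t^4 - t^3 - 36*t^2 + 16*t + 320) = (t + 4)^2*(t^3 - 5*t^2 - 16*t + 80) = (t - 4)*(t + 4)^2*(t^2 - t - 20) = (t - 5)*(t - 4)*(t + 4)^2*(t + 4)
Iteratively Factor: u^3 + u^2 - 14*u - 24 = (u + 2)*(u^2 - u - 12) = (u - 4)*(u + 2)*(u + 3)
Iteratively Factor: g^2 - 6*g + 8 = (g - 2)*(g - 4)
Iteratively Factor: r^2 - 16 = (r + 4)*(r - 4)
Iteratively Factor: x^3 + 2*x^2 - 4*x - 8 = (x + 2)*(x^2 - 4) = (x + 2)^2*(x - 2)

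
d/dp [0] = 0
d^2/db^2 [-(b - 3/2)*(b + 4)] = -2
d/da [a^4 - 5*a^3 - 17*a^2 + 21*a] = 4*a^3 - 15*a^2 - 34*a + 21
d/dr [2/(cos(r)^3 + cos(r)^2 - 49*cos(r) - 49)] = 2*(3*cos(r)^2 + 2*cos(r) - 49)*sin(r)/(cos(r)^3 + cos(r)^2 - 49*cos(r) - 49)^2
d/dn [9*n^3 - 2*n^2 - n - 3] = 27*n^2 - 4*n - 1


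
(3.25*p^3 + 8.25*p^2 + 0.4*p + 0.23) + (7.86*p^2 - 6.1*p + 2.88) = 3.25*p^3 + 16.11*p^2 - 5.7*p + 3.11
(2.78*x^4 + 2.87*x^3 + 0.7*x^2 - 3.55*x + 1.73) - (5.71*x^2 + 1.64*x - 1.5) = 2.78*x^4 + 2.87*x^3 - 5.01*x^2 - 5.19*x + 3.23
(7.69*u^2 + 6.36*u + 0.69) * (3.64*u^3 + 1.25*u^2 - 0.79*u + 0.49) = 27.9916*u^5 + 32.7629*u^4 + 4.3865*u^3 - 0.393800000000001*u^2 + 2.5713*u + 0.3381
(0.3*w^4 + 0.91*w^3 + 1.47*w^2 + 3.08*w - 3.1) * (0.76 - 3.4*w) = -1.02*w^5 - 2.866*w^4 - 4.3064*w^3 - 9.3548*w^2 + 12.8808*w - 2.356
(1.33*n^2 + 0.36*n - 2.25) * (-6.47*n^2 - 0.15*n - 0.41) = -8.6051*n^4 - 2.5287*n^3 + 13.9582*n^2 + 0.1899*n + 0.9225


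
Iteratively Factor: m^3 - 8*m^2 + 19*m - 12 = (m - 1)*(m^2 - 7*m + 12) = (m - 4)*(m - 1)*(m - 3)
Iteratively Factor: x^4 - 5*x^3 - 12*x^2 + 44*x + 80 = (x + 2)*(x^3 - 7*x^2 + 2*x + 40) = (x - 4)*(x + 2)*(x^2 - 3*x - 10) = (x - 5)*(x - 4)*(x + 2)*(x + 2)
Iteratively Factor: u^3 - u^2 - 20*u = (u)*(u^2 - u - 20) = u*(u + 4)*(u - 5)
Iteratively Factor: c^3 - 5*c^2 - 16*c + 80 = (c - 5)*(c^2 - 16) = (c - 5)*(c - 4)*(c + 4)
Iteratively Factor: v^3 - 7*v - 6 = (v - 3)*(v^2 + 3*v + 2) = (v - 3)*(v + 1)*(v + 2)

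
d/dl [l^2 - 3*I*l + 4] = 2*l - 3*I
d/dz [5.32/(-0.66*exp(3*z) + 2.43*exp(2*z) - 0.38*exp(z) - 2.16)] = (10.5336*exp(2*z) - 25.8552*exp(z) + 2.0216)*exp(z)/(0.66*exp(3*z) - 2.43*exp(2*z) + 0.38*exp(z) + 2.16)^2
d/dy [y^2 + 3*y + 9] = 2*y + 3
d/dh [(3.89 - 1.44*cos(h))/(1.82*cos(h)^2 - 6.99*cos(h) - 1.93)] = (-2.6208*cos(h)^2 + 14.1596*cos(h) - 29.9703)*sin(h)/(3.3124*cos(h)^4 - 25.4436*cos(h)^3 + 41.8349*cos(h)^2 + 26.9814*cos(h) + 3.7249)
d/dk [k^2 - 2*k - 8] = 2*k - 2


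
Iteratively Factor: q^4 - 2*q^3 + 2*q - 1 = (q - 1)*(q^3 - q^2 - q + 1) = (q - 1)^2*(q^2 - 1) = (q - 1)^3*(q + 1)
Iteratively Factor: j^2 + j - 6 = (j - 2)*(j + 3)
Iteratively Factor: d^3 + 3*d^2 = (d)*(d^2 + 3*d) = d*(d + 3)*(d)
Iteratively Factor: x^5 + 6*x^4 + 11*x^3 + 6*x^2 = (x + 1)*(x^4 + 5*x^3 + 6*x^2) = (x + 1)*(x + 2)*(x^3 + 3*x^2) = x*(x + 1)*(x + 2)*(x^2 + 3*x) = x^2*(x + 1)*(x + 2)*(x + 3)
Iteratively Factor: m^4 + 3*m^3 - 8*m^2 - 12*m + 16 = (m - 2)*(m^3 + 5*m^2 + 2*m - 8) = (m - 2)*(m - 1)*(m^2 + 6*m + 8) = (m - 2)*(m - 1)*(m + 4)*(m + 2)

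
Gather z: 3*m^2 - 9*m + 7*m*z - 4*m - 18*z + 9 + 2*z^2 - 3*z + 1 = 3*m^2 - 13*m + 2*z^2 + z*(7*m - 21) + 10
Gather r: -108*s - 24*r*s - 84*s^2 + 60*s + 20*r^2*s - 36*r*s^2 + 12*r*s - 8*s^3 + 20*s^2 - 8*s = 20*r^2*s + r*(-36*s^2 - 12*s) - 8*s^3 - 64*s^2 - 56*s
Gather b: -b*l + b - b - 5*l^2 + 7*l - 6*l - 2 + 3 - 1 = -b*l - 5*l^2 + l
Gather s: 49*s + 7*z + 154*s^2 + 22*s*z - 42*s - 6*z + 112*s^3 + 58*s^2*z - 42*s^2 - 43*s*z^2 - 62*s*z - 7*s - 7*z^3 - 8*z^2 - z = 112*s^3 + s^2*(58*z + 112) + s*(-43*z^2 - 40*z) - 7*z^3 - 8*z^2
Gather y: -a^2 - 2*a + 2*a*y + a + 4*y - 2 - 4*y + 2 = -a^2 + 2*a*y - a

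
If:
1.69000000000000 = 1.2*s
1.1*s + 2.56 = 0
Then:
No Solution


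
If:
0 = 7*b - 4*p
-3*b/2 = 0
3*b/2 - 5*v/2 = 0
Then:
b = 0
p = 0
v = 0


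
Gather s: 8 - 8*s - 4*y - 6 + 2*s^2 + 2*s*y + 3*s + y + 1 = 2*s^2 + s*(2*y - 5) - 3*y + 3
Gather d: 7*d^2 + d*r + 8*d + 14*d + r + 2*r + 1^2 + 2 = 7*d^2 + d*(r + 22) + 3*r + 3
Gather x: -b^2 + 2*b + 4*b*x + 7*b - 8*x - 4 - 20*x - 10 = -b^2 + 9*b + x*(4*b - 28) - 14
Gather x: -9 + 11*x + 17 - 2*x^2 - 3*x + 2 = -2*x^2 + 8*x + 10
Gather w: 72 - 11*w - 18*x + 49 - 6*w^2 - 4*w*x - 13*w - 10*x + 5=-6*w^2 + w*(-4*x - 24) - 28*x + 126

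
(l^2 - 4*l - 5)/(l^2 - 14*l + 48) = (l^2 - 4*l - 5)/(l^2 - 14*l + 48)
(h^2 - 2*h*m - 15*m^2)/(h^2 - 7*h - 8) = (-h^2 + 2*h*m + 15*m^2)/(-h^2 + 7*h + 8)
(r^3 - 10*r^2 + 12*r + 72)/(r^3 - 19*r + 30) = (r^3 - 10*r^2 + 12*r + 72)/(r^3 - 19*r + 30)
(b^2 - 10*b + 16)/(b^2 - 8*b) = (b - 2)/b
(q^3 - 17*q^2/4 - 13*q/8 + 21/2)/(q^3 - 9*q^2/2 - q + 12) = (q - 7/4)/(q - 2)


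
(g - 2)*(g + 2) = g^2 - 4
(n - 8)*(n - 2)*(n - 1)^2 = n^4 - 12*n^3 + 37*n^2 - 42*n + 16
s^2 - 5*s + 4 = (s - 4)*(s - 1)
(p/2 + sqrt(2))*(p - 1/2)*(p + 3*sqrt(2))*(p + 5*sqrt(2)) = p^4/2 - p^3/4 + 5*sqrt(2)*p^3 - 5*sqrt(2)*p^2/2 + 31*p^2 - 31*p/2 + 30*sqrt(2)*p - 15*sqrt(2)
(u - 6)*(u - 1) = u^2 - 7*u + 6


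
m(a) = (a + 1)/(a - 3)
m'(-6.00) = -0.05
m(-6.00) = 0.56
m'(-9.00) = -0.03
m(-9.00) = 0.67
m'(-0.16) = -0.40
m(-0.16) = -0.27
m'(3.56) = -12.76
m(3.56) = 8.14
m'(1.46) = -1.69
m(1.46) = -1.60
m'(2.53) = -18.11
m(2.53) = -7.51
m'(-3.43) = -0.10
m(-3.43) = 0.38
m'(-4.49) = -0.07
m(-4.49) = 0.47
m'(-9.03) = -0.03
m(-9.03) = 0.67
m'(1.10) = -1.11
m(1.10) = -1.11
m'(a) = 1/(a - 3) - (a + 1)/(a - 3)^2 = -4/(a - 3)^2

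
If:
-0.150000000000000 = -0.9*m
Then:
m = 0.17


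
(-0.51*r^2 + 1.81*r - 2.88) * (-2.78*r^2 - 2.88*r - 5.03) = 1.4178*r^4 - 3.563*r^3 + 5.3589*r^2 - 0.809900000000001*r + 14.4864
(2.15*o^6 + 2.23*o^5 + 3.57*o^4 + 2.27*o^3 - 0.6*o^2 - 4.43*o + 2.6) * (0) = 0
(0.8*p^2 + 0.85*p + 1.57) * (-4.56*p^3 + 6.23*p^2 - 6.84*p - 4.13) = -3.648*p^5 + 1.108*p^4 - 7.3357*p^3 + 0.6631*p^2 - 14.2493*p - 6.4841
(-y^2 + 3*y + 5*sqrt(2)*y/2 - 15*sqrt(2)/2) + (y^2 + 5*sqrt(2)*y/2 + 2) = 3*y + 5*sqrt(2)*y - 15*sqrt(2)/2 + 2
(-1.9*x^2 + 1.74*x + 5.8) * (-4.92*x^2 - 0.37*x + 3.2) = 9.348*x^4 - 7.8578*x^3 - 35.2598*x^2 + 3.422*x + 18.56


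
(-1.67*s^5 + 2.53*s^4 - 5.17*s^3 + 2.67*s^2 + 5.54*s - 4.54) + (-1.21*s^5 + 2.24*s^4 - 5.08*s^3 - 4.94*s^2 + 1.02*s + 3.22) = -2.88*s^5 + 4.77*s^4 - 10.25*s^3 - 2.27*s^2 + 6.56*s - 1.32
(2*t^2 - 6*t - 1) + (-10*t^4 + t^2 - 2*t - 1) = -10*t^4 + 3*t^2 - 8*t - 2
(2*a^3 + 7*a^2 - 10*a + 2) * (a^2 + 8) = 2*a^5 + 7*a^4 + 6*a^3 + 58*a^2 - 80*a + 16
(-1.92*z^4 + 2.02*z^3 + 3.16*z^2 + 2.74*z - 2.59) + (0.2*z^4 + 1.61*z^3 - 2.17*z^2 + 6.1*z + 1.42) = -1.72*z^4 + 3.63*z^3 + 0.99*z^2 + 8.84*z - 1.17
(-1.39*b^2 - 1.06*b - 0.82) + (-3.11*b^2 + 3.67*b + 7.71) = -4.5*b^2 + 2.61*b + 6.89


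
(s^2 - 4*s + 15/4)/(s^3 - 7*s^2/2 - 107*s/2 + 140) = (s - 3/2)/(s^2 - s - 56)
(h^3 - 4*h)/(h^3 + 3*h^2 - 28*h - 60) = h*(h - 2)/(h^2 + h - 30)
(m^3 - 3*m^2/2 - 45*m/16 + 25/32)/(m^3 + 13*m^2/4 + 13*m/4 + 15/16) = (8*m^2 - 22*m + 5)/(2*(4*m^2 + 8*m + 3))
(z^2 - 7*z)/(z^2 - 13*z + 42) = z/(z - 6)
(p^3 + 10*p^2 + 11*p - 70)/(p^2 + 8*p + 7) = (p^2 + 3*p - 10)/(p + 1)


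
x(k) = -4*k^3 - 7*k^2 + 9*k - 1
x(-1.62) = -16.94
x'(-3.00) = -57.00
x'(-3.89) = -118.13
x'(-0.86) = 12.16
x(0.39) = 1.21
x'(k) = -12*k^2 - 14*k + 9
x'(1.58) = -43.08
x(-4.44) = 171.16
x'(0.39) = 1.71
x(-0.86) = -11.37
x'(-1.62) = 0.19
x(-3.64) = 66.41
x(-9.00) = 2267.00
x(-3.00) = 17.00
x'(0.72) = -7.30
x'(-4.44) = -165.40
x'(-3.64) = -99.04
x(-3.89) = 93.52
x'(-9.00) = -837.00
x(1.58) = -20.03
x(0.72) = 0.36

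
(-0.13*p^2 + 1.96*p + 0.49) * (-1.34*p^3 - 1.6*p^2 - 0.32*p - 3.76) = 0.1742*p^5 - 2.4184*p^4 - 3.751*p^3 - 0.9224*p^2 - 7.5264*p - 1.8424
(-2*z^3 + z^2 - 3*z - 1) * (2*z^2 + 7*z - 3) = -4*z^5 - 12*z^4 + 7*z^3 - 26*z^2 + 2*z + 3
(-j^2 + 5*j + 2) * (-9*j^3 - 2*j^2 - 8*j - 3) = 9*j^5 - 43*j^4 - 20*j^3 - 41*j^2 - 31*j - 6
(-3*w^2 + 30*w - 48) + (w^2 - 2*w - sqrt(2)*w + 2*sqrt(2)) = -2*w^2 - sqrt(2)*w + 28*w - 48 + 2*sqrt(2)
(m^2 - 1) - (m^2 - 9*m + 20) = 9*m - 21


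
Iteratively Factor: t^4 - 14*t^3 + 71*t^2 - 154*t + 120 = (t - 5)*(t^3 - 9*t^2 + 26*t - 24) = (t - 5)*(t - 4)*(t^2 - 5*t + 6) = (t - 5)*(t - 4)*(t - 2)*(t - 3)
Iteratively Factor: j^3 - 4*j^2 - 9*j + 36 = (j - 3)*(j^2 - j - 12) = (j - 3)*(j + 3)*(j - 4)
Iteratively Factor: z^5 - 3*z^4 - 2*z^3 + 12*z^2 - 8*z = (z - 2)*(z^4 - z^3 - 4*z^2 + 4*z) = (z - 2)*(z - 1)*(z^3 - 4*z) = z*(z - 2)*(z - 1)*(z^2 - 4) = z*(z - 2)^2*(z - 1)*(z + 2)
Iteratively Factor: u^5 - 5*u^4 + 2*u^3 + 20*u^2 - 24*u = (u - 3)*(u^4 - 2*u^3 - 4*u^2 + 8*u) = u*(u - 3)*(u^3 - 2*u^2 - 4*u + 8) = u*(u - 3)*(u - 2)*(u^2 - 4) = u*(u - 3)*(u - 2)*(u + 2)*(u - 2)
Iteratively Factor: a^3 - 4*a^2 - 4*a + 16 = (a - 2)*(a^2 - 2*a - 8) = (a - 2)*(a + 2)*(a - 4)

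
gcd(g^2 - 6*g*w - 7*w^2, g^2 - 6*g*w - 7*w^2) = -g^2 + 6*g*w + 7*w^2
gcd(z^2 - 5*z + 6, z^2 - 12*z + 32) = 1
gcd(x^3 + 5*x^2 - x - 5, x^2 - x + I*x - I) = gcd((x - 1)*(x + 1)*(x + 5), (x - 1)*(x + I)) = x - 1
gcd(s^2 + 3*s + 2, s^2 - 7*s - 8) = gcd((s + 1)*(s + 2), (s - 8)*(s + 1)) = s + 1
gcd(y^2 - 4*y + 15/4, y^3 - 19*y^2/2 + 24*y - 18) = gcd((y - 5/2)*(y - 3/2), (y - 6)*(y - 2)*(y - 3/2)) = y - 3/2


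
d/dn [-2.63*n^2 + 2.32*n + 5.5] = 2.32 - 5.26*n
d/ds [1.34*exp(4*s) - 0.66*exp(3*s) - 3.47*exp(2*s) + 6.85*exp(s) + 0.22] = (5.36*exp(3*s) - 1.98*exp(2*s) - 6.94*exp(s) + 6.85)*exp(s)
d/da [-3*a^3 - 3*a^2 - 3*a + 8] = -9*a^2 - 6*a - 3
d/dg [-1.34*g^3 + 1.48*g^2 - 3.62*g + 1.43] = -4.02*g^2 + 2.96*g - 3.62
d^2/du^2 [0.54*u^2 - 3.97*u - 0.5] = 1.08000000000000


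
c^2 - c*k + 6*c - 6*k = (c + 6)*(c - k)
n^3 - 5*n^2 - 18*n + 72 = (n - 6)*(n - 3)*(n + 4)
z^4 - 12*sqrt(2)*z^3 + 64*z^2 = z^2*(z - 8*sqrt(2))*(z - 4*sqrt(2))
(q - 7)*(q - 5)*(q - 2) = q^3 - 14*q^2 + 59*q - 70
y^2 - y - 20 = (y - 5)*(y + 4)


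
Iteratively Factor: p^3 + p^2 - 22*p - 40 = (p + 4)*(p^2 - 3*p - 10) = (p - 5)*(p + 4)*(p + 2)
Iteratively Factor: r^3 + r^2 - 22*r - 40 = (r - 5)*(r^2 + 6*r + 8) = (r - 5)*(r + 4)*(r + 2)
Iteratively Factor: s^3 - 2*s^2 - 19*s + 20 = (s - 1)*(s^2 - s - 20) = (s - 1)*(s + 4)*(s - 5)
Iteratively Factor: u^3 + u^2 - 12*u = (u)*(u^2 + u - 12) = u*(u - 3)*(u + 4)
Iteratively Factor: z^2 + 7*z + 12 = (z + 4)*(z + 3)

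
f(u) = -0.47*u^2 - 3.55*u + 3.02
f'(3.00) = -6.37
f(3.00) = -11.86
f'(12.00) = -14.83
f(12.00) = -107.26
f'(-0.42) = -3.16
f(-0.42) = 4.43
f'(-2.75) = -0.96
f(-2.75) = 9.23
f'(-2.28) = -1.41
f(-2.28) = 8.67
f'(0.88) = -4.38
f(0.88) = -0.47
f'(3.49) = -6.83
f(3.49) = -15.09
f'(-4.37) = 0.56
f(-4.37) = 9.56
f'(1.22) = -4.70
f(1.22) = -2.01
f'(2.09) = -5.51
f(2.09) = -6.45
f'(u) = -0.94*u - 3.55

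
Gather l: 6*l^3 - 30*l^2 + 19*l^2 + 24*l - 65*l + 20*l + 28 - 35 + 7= 6*l^3 - 11*l^2 - 21*l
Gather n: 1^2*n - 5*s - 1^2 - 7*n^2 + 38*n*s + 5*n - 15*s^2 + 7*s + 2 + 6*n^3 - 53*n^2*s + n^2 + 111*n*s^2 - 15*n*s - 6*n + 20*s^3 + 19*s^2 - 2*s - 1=6*n^3 + n^2*(-53*s - 6) + n*(111*s^2 + 23*s) + 20*s^3 + 4*s^2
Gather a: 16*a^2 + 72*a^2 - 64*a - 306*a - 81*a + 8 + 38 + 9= 88*a^2 - 451*a + 55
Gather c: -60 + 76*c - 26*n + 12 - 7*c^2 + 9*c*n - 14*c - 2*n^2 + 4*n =-7*c^2 + c*(9*n + 62) - 2*n^2 - 22*n - 48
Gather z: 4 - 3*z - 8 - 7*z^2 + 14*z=-7*z^2 + 11*z - 4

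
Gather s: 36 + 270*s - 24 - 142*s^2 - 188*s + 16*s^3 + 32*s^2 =16*s^3 - 110*s^2 + 82*s + 12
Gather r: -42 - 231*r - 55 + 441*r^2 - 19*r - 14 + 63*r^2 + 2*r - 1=504*r^2 - 248*r - 112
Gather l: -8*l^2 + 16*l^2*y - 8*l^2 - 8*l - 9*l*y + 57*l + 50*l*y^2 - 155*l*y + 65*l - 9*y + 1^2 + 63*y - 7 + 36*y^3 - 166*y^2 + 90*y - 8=l^2*(16*y - 16) + l*(50*y^2 - 164*y + 114) + 36*y^3 - 166*y^2 + 144*y - 14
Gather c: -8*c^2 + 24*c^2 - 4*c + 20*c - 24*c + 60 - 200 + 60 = 16*c^2 - 8*c - 80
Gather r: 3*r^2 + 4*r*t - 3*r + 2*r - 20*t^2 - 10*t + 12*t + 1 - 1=3*r^2 + r*(4*t - 1) - 20*t^2 + 2*t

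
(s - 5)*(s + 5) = s^2 - 25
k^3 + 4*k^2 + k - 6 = (k - 1)*(k + 2)*(k + 3)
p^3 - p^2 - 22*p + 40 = (p - 4)*(p - 2)*(p + 5)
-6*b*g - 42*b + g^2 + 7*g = (-6*b + g)*(g + 7)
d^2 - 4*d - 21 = (d - 7)*(d + 3)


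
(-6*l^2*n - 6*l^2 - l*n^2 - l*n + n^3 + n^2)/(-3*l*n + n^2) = 2*l + 2*l/n + n + 1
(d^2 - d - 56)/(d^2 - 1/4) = 4*(d^2 - d - 56)/(4*d^2 - 1)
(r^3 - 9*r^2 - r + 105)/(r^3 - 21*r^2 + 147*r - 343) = (r^2 - 2*r - 15)/(r^2 - 14*r + 49)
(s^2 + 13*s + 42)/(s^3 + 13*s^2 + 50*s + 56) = (s + 6)/(s^2 + 6*s + 8)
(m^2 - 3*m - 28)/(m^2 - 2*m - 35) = (m + 4)/(m + 5)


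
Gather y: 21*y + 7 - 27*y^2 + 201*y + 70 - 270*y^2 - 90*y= -297*y^2 + 132*y + 77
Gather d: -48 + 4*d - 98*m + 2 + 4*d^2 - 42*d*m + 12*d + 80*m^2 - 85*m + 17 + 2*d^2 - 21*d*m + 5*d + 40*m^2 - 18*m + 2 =6*d^2 + d*(21 - 63*m) + 120*m^2 - 201*m - 27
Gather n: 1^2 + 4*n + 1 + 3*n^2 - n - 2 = 3*n^2 + 3*n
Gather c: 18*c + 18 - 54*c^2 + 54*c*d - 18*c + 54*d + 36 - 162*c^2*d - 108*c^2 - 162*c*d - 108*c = c^2*(-162*d - 162) + c*(-108*d - 108) + 54*d + 54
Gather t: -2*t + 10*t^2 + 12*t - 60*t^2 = -50*t^2 + 10*t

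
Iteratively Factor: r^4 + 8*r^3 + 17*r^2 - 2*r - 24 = (r + 4)*(r^3 + 4*r^2 + r - 6) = (r + 2)*(r + 4)*(r^2 + 2*r - 3) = (r + 2)*(r + 3)*(r + 4)*(r - 1)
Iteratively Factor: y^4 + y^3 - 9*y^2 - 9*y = (y + 3)*(y^3 - 2*y^2 - 3*y) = (y + 1)*(y + 3)*(y^2 - 3*y) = y*(y + 1)*(y + 3)*(y - 3)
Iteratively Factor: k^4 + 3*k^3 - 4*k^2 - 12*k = (k + 3)*(k^3 - 4*k) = (k + 2)*(k + 3)*(k^2 - 2*k) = (k - 2)*(k + 2)*(k + 3)*(k)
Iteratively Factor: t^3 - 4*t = (t)*(t^2 - 4) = t*(t - 2)*(t + 2)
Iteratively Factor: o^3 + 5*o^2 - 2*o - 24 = (o - 2)*(o^2 + 7*o + 12) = (o - 2)*(o + 4)*(o + 3)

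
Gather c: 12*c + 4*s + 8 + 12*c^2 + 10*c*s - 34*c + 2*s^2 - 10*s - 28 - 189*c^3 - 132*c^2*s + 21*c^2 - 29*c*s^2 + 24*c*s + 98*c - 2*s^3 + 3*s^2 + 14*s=-189*c^3 + c^2*(33 - 132*s) + c*(-29*s^2 + 34*s + 76) - 2*s^3 + 5*s^2 + 8*s - 20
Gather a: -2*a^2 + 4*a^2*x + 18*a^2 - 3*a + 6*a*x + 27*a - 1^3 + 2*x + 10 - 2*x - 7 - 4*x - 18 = a^2*(4*x + 16) + a*(6*x + 24) - 4*x - 16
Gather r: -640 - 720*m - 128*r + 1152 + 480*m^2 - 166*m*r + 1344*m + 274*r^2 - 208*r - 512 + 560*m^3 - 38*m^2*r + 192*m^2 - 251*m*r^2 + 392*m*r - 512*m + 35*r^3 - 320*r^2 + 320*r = 560*m^3 + 672*m^2 + 112*m + 35*r^3 + r^2*(-251*m - 46) + r*(-38*m^2 + 226*m - 16)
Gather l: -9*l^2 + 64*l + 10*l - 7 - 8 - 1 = -9*l^2 + 74*l - 16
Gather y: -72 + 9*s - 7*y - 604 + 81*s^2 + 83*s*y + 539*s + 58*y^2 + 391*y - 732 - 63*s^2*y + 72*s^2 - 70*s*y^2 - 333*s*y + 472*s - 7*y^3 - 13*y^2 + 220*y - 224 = 153*s^2 + 1020*s - 7*y^3 + y^2*(45 - 70*s) + y*(-63*s^2 - 250*s + 604) - 1632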